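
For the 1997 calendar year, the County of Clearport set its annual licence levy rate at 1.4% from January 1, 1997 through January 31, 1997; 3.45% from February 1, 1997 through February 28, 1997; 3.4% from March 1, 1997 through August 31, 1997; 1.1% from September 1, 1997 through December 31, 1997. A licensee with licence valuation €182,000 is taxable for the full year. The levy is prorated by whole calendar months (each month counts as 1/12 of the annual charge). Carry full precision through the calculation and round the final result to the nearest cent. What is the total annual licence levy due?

€4,496.92

January 1 – January 31, 1997: 1 month at 1.4% → €182,000 × 1.4% × 1/12 = €212.3333
February 1 – February 28, 1997: 1 month at 3.45% → €182,000 × 3.45% × 1/12 = €523.2500
March 1 – August 31, 1997: 6 months at 3.4% → €182,000 × 3.4% × 6/12 = €3,094.0000
September 1 – December 31, 1997: 4 months at 1.1% → €182,000 × 1.1% × 4/12 = €667.3333
Total = €4,496.9167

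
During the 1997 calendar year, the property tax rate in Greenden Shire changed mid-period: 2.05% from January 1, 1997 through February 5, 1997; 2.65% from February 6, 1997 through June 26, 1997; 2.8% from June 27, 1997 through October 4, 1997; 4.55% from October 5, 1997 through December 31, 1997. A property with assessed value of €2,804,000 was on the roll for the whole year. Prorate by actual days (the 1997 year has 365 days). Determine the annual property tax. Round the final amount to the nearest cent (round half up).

€86,643.60

January 1 – February 5, 1997: 36 days at 2.05% → €2,804,000 × 2.05% × 36/365 = €5,669.4575
February 6 – June 26, 1997: 141 days at 2.65% → €2,804,000 × 2.65% × 141/365 = €28,704.5096
June 27 – October 4, 1997: 100 days at 2.8% → €2,804,000 × 2.8% × 100/365 = €21,510.1370
October 5 – December 31, 1997: 88 days at 4.55% → €2,804,000 × 4.55% × 88/365 = €30,759.4959
Total = €86,643.6000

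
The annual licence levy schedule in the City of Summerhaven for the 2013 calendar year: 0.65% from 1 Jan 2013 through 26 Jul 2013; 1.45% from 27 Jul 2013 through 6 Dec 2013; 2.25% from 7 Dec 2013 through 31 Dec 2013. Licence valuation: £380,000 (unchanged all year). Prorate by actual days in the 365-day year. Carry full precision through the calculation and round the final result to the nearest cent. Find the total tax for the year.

£3,994.16

1 Jan – 26 Jul 2013: 207 days at 0.65% → £380,000 × 0.65% × 207/365 = £1,400.7945
27 Jul – 6 Dec 2013: 133 days at 1.45% → £380,000 × 1.45% × 133/365 = £2,007.7534
7 Dec – 31 Dec 2013: 25 days at 2.25% → £380,000 × 2.25% × 25/365 = £585.6164
Total = £3,994.1644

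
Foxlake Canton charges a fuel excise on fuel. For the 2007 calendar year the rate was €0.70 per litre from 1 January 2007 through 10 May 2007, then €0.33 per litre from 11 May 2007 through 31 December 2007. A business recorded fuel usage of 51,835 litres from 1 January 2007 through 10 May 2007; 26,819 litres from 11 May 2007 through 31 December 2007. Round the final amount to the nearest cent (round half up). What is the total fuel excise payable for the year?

€45,134.77

1 January – 10 May 2007: 51,835 litres at €0.70/litre → €36,284.50
11 May – 31 December 2007: 26,819 litres at €0.33/litre → €8,850.27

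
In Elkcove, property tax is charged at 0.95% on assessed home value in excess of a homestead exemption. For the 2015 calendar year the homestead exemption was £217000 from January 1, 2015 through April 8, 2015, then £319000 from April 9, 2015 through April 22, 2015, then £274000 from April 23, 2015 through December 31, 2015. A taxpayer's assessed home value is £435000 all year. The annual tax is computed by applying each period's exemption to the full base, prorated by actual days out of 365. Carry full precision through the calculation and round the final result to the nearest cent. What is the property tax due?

January 1 – April 8, 2015: 98 days, exemption £217000 → (£435000 − £217000) × 0.95% × 98/365 = £556.0493
April 9 – April 22, 2015: 14 days, exemption £319000 → (£435000 − £319000) × 0.95% × 14/365 = £42.2685
April 23 – December 31, 2015: 253 days, exemption £274000 → (£435000 − £274000) × 0.95% × 253/365 = £1060.1740
Total = £1658.4918

£1658.49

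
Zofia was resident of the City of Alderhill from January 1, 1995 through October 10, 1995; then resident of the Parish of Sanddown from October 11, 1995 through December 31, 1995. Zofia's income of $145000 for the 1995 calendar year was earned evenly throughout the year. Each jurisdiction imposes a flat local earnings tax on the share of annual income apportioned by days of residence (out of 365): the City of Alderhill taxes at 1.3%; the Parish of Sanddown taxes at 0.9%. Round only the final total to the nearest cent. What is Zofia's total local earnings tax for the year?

$1754.70

The City of Alderhill, January 1 – October 10, 1995: 283 days → $145000 × 1.3% × 283/365 = $1461.5205
The Parish of Sanddown, October 11 – December 31, 1995: 82 days → $145000 × 0.9% × 82/365 = $293.1781
Total = $1754.6986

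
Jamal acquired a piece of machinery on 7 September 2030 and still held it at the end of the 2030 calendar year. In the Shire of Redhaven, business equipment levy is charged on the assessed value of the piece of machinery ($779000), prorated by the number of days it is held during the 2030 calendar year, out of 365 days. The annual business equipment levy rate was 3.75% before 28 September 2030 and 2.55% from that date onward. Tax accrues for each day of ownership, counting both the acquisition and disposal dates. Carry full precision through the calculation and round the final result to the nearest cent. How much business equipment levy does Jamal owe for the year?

7 September – 27 September 2030: 21 days at 3.75% → $779000 × 3.75% × 21/365 = $1680.7192
28 September – 31 December 2030: 95 days at 2.55% → $779000 × 2.55% × 95/365 = $5170.2123
Total = $6850.9315

$6850.93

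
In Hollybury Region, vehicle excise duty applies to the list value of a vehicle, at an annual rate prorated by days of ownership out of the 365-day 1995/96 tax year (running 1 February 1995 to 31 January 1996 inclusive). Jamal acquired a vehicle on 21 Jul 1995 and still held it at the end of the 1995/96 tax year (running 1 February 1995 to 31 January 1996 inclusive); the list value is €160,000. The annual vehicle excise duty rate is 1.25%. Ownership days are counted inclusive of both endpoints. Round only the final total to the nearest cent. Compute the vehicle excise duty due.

Days held (21 Jul 1995 – 31 Jan 1996): 195 out of 365
Tax = €160,000 × 1.25% × 195/365 = €1,068.4932

€1,068.49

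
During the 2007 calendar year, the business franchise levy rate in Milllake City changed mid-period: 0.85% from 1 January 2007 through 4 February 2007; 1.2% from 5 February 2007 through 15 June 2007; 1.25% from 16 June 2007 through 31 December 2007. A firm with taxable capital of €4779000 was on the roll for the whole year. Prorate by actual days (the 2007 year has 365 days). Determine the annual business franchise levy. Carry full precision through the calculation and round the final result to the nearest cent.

1 January – 4 February 2007: 35 days at 0.85% → €4779000 × 0.85% × 35/365 = €3895.2123
5 February – 15 June 2007: 131 days at 1.2% → €4779000 × 1.2% × 131/365 = €20582.4329
16 June – 31 December 2007: 199 days at 1.25% → €4779000 × 1.25% × 199/365 = €32569.2123
Total = €57046.8575

€57046.86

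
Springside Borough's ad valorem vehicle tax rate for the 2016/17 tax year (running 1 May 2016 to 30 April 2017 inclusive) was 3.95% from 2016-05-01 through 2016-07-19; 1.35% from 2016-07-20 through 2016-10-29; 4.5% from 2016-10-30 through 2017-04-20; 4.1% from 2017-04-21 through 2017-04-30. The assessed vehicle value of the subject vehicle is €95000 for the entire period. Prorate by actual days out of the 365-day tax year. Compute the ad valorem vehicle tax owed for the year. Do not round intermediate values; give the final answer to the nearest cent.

2016-05-01 to 2016-07-19: 80 days at 3.95% → €95000 × 3.95% × 80/365 = €822.4658
2016-07-20 to 2016-10-29: 102 days at 1.35% → €95000 × 1.35% × 102/365 = €358.3973
2016-10-30 to 2017-04-20: 173 days at 4.5% → €95000 × 4.5% × 173/365 = €2026.2329
2017-04-21 to 2017-04-30: 10 days at 4.1% → €95000 × 4.1% × 10/365 = €106.7123
Total = €3313.8082

€3313.81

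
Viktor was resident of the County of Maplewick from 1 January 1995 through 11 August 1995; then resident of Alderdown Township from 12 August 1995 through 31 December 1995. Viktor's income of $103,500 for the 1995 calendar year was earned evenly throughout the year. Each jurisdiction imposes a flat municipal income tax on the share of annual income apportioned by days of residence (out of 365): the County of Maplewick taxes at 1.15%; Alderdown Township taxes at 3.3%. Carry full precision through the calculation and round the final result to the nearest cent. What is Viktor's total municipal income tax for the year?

The County of Maplewick, 1 January – 11 August 1995: 223 days → $103,500 × 1.15% × 223/365 = $727.1938
Alderdown Township, 12 August – 31 December 1995: 142 days → $103,500 × 3.3% × 142/365 = $1,328.7699
Total = $2,055.9637

$2,055.96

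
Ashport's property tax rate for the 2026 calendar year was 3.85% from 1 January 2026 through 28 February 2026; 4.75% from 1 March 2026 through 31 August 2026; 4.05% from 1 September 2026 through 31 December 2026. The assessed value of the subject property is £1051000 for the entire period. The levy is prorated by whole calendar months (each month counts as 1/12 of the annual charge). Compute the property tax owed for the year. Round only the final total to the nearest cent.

1 January – 28 February 2026: 2 months at 3.85% → £1051000 × 3.85% × 2/12 = £6743.9167
1 March – 31 August 2026: 6 months at 4.75% → £1051000 × 4.75% × 6/12 = £24961.2500
1 September – 31 December 2026: 4 months at 4.05% → £1051000 × 4.05% × 4/12 = £14188.5000
Total = £45893.6667

£45893.67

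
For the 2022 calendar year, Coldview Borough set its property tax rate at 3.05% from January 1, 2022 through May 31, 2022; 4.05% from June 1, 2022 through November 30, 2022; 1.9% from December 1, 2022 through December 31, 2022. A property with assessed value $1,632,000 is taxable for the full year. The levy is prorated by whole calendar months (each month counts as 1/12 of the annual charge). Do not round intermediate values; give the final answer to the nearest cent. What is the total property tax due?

January 1 – May 31, 2022: 5 months at 3.05% → $1,632,000 × 3.05% × 5/12 = $20,740.0000
June 1 – November 30, 2022: 6 months at 4.05% → $1,632,000 × 4.05% × 6/12 = $33,048.0000
December 1 – December 31, 2022: 1 month at 1.9% → $1,632,000 × 1.9% × 1/12 = $2,584.0000
Total = $56,372.0000

$56,372.00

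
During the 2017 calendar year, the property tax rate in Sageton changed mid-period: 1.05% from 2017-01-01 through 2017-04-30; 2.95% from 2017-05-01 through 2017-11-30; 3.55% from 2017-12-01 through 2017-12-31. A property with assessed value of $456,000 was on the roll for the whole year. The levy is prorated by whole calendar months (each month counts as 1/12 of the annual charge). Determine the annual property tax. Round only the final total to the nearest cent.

$10,792.00

2017-01-01 to 2017-04-30: 4 months at 1.05% → $456,000 × 1.05% × 4/12 = $1,596.0000
2017-05-01 to 2017-11-30: 7 months at 2.95% → $456,000 × 2.95% × 7/12 = $7,847.0000
2017-12-01 to 2017-12-31: 1 month at 3.55% → $456,000 × 3.55% × 1/12 = $1,349.0000
Total = $10,792.0000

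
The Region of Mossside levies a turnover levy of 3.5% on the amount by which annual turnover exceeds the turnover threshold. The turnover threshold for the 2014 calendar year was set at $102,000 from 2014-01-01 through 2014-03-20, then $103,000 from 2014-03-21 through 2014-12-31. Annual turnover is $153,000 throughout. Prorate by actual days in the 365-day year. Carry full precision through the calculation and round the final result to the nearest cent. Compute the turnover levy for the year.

$1,757.58

2014-01-01 to 2014-03-20: 79 days, exemption $102,000 → ($153,000 − $102,000) × 3.5% × 79/365 = $386.3425
2014-03-21 to 2014-12-31: 286 days, exemption $103,000 → ($153,000 − $103,000) × 3.5% × 286/365 = $1,371.2329
Total = $1,757.5753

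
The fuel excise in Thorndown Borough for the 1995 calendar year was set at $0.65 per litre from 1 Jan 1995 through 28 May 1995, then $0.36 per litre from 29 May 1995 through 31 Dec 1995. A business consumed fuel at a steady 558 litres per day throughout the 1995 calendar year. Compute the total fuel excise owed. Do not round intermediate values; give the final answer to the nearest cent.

1 Jan – 28 May 1995: 148 days × 558 litres/day = 82,584 litres at $0.65/litre → $53,679.60
29 May – 31 Dec 1995: 217 days × 558 litres/day = 121,086 litres at $0.36/litre → $43,590.96

$97,270.56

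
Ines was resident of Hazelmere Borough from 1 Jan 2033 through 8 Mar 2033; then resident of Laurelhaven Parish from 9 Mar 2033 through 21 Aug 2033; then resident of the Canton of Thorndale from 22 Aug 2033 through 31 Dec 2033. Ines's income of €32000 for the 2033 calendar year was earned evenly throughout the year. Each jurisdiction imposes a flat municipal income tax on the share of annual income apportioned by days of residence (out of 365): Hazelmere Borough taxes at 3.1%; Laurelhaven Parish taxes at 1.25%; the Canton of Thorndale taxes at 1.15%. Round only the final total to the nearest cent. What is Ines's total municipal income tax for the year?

Hazelmere Borough, 1 Jan – 8 Mar 2033: 67 days → €32000 × 3.1% × 67/365 = €182.0932
Laurelhaven Parish, 9 Mar – 21 Aug 2033: 166 days → €32000 × 1.25% × 166/365 = €181.9178
The Canton of Thorndale, 22 Aug – 31 Dec 2033: 132 days → €32000 × 1.15% × 132/365 = €133.0849
Total = €497.0959

€497.10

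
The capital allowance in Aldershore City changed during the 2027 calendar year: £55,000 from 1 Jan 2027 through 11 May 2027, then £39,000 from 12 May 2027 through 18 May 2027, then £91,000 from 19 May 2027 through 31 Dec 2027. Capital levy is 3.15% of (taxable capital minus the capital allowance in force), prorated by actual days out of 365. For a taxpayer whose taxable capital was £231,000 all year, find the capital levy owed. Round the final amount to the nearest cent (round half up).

1 Jan – 11 May 2027: 131 days, exemption £55,000 → (£231,000 − £55,000) × 3.15% × 131/365 = £1,989.7644
12 May – 18 May 2027: 7 days, exemption £39,000 → (£231,000 − £39,000) × 3.15% × 7/365 = £115.9890
19 May – 31 Dec 2027: 227 days, exemption £91,000 → (£231,000 − £91,000) × 3.15% × 227/365 = £2,742.6575
Total = £4,848.4110

£4,848.41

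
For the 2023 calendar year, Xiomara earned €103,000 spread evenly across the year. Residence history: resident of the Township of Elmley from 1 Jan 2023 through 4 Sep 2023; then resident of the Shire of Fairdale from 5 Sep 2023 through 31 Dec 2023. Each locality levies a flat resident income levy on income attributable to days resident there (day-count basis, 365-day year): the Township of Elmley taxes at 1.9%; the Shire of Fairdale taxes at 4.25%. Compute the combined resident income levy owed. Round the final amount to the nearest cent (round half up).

€2,739.52

The Township of Elmley, 1 Jan – 4 Sep 2023: 247 days → €103,000 × 1.9% × 247/365 = €1,324.3260
The Shire of Fairdale, 5 Sep – 31 Dec 2023: 118 days → €103,000 × 4.25% × 118/365 = €1,415.1918
Total = €2,739.5178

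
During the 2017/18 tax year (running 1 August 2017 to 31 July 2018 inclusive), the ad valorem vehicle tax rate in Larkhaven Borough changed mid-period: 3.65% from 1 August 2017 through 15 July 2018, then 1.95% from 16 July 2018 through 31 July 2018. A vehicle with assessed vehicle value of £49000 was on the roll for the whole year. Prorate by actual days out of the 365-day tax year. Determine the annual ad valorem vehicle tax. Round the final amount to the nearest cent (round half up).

1 August 2017 – 15 July 2018: 349 days at 3.65% → £49000 × 3.65% × 349/365 = £1710.1000
16 July – 31 July 2018: 16 days at 1.95% → £49000 × 1.95% × 16/365 = £41.8849
Total = £1751.9849

£1751.98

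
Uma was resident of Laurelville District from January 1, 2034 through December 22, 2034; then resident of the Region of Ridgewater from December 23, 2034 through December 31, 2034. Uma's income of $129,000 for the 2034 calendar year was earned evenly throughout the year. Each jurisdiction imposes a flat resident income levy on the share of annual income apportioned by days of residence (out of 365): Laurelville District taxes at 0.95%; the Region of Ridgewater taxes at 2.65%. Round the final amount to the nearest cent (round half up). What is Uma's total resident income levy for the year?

Laurelville District, January 1 – December 22, 2034: 356 days → $129,000 × 0.95% × 356/365 = $1,195.2822
The Region of Ridgewater, December 23 – December 31, 2034: 9 days → $129,000 × 2.65% × 9/365 = $84.2918
Total = $1,279.5740

$1,279.57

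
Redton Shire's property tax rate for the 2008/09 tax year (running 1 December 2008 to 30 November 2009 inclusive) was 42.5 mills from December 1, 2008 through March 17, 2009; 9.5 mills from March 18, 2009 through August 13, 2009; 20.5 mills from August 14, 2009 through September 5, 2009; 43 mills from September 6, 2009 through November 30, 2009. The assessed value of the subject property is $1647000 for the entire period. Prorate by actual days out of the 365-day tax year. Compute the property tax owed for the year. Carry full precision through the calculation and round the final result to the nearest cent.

$45721.17

December 1, 2008 – March 17, 2009: 107 days at 42.5 mills → $1647000 × 4.25% × 107/365 = $20519.8151
March 18 – August 13, 2009: 149 days at 9.5 mills → $1647000 × 0.95% × 149/365 = $6387.2014
August 14 – September 5, 2009: 23 days at 20.5 mills → $1647000 × 2.05% × 23/365 = $2127.5630
September 6 – November 30, 2009: 86 days at 43 mills → $1647000 × 4.3% × 86/365 = $16686.5918
Total = $45721.1712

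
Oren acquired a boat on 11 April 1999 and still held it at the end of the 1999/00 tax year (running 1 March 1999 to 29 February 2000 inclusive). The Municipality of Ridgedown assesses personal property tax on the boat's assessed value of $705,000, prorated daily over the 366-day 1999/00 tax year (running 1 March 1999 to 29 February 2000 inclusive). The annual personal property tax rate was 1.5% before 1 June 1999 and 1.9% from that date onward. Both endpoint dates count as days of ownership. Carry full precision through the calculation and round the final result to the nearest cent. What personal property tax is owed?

$11,501.52

11 April – 31 May 1999: 51 days at 1.5% → $705,000 × 1.5% × 51/366 = $1,473.5656
1 June 1999 – 29 February 2000: 274 days at 1.9% → $705,000 × 1.9% × 274/366 = $10,027.9508
Total = $11,501.5164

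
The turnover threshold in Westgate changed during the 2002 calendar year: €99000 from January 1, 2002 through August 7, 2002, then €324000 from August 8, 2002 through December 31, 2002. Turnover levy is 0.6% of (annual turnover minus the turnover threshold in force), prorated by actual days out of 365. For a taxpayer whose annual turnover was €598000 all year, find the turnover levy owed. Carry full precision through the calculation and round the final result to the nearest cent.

January 1 – August 7, 2002: 219 days, exemption €99000 → (€598000 − €99000) × 0.6% × 219/365 = €1796.4000
August 8 – December 31, 2002: 146 days, exemption €324000 → (€598000 − €324000) × 0.6% × 146/365 = €657.6000
Total = €2454.0000

€2454.00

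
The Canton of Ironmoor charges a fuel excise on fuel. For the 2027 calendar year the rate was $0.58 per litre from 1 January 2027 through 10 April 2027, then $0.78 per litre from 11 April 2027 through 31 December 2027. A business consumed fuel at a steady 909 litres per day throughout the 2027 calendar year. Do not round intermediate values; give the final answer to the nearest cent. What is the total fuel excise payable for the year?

1 January – 10 April 2027: 100 days × 909 litres/day = 90,900 litres at $0.58/litre → $52,722.00
11 April – 31 December 2027: 265 days × 909 litres/day = 240,885 litres at $0.78/litre → $187,890.30

$240,612.30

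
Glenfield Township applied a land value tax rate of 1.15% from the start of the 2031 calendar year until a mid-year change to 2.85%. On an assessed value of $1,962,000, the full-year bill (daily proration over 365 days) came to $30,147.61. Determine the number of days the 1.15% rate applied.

282 days

Let d = days at the first rate; then 365 − d days at the second rate.
$1,962,000 × [1.15%·d + 2.85%·(365−d)] / 365 = $30,147.61
Solving gives d = 282, so the new rate took effect on 10 October 2031.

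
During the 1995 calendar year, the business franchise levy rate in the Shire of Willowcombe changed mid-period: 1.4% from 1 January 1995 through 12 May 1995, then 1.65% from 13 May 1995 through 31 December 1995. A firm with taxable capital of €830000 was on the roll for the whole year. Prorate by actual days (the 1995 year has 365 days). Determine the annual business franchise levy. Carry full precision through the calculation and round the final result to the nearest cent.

1 January – 12 May 1995: 132 days at 1.4% → €830000 × 1.4% × 132/365 = €4202.3014
13 May – 31 December 1995: 233 days at 1.65% → €830000 × 1.65% × 233/365 = €8742.2877
Total = €12944.5890

€12944.59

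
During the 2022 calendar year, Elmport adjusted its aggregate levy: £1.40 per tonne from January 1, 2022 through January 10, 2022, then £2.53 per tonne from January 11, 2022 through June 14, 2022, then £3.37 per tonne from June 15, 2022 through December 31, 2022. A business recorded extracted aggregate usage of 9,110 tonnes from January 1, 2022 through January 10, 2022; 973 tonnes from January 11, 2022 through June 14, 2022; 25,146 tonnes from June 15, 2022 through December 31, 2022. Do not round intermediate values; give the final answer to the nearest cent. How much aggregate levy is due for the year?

January 1 – January 10, 2022: 9,110 tonnes at £1.40/tonne → £12,754.00
January 11 – June 14, 2022: 973 tonnes at £2.53/tonne → £2,461.69
June 15 – December 31, 2022: 25,146 tonnes at £3.37/tonne → £84,742.02

£99,957.71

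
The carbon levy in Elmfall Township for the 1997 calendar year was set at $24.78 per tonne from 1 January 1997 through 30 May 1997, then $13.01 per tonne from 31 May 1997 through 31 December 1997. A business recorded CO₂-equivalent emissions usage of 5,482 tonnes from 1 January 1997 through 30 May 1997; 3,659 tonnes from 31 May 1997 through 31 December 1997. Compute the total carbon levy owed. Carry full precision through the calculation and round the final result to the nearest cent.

$183,447.55

1 January – 30 May 1997: 5,482 tonnes at $24.78/tonne → $135,843.96
31 May – 31 December 1997: 3,659 tonnes at $13.01/tonne → $47,603.59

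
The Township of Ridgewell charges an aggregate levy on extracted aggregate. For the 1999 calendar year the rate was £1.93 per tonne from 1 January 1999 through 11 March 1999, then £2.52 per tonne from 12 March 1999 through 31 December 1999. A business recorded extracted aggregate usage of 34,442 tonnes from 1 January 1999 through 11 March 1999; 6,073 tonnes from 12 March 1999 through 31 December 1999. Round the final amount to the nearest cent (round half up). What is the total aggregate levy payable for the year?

£81777.02

1 January – 11 March 1999: 34,442 tonnes at £1.93/tonne → £66473.06
12 March – 31 December 1999: 6,073 tonnes at £2.52/tonne → £15303.96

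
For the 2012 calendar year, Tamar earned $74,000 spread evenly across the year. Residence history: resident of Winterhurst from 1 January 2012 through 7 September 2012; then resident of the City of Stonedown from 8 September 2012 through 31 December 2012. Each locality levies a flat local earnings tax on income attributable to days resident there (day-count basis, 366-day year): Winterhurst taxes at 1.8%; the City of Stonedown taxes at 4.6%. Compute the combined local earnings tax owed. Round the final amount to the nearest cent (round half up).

$1,983.04

Winterhurst, 1 January – 7 September 2012: 251 days → $74,000 × 1.8% × 251/366 = $913.4754
The City of Stonedown, 8 September – 31 December 2012: 115 days → $74,000 × 4.6% × 115/366 = $1,069.5628
Total = $1,983.0383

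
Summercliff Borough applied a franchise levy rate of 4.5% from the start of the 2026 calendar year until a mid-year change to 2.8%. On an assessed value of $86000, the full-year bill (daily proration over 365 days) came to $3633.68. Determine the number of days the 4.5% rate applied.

306 days

Let d = days at the first rate; then 365 − d days at the second rate.
$86000 × [4.5%·d + 2.8%·(365−d)] / 365 = $3633.68
Solving gives d = 306, so the new rate took effect on November 3, 2026.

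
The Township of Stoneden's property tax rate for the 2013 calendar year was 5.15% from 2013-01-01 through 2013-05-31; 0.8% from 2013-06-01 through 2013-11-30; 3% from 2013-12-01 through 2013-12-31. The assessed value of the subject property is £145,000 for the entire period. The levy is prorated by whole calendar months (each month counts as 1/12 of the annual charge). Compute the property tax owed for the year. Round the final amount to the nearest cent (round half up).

£4,053.96

2013-01-01 to 2013-05-31: 5 months at 5.15% → £145,000 × 5.15% × 5/12 = £3,111.4583
2013-06-01 to 2013-11-30: 6 months at 0.8% → £145,000 × 0.8% × 6/12 = £580.0000
2013-12-01 to 2013-12-31: 1 month at 3% → £145,000 × 3% × 1/12 = £362.5000
Total = £4,053.9583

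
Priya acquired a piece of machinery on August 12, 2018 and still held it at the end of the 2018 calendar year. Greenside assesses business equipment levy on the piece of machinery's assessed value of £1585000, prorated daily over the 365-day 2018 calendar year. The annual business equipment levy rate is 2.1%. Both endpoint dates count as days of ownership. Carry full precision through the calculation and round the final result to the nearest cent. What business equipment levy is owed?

£12949.23

Days held (August 12 – December 31, 2018): 142 out of 365
Tax = £1585000 × 2.1% × 142/365 = £12949.2329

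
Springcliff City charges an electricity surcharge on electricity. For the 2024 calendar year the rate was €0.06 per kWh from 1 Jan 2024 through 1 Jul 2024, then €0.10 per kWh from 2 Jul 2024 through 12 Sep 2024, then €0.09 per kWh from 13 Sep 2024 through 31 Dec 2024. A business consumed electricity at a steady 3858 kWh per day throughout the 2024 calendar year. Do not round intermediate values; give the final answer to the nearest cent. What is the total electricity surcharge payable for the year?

€108,718.44

1 Jan – 1 Jul 2024: 183 days × 3858 kWh/day = 706,014 kWh at €0.06/kWh → €42,360.84
2 Jul – 12 Sep 2024: 73 days × 3858 kWh/day = 281,634 kWh at €0.10/kWh → €28,163.40
13 Sep – 31 Dec 2024: 110 days × 3858 kWh/day = 424,380 kWh at €0.09/kWh → €38,194.20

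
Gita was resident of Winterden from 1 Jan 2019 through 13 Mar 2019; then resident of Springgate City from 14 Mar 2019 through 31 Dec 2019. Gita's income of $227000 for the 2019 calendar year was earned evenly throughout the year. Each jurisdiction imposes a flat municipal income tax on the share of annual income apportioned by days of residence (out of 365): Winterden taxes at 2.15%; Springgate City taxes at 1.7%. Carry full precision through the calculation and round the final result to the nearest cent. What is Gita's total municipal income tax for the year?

$4060.50

Winterden, 1 Jan – 13 Mar 2019: 72 days → $227000 × 2.15% × 72/365 = $962.7288
Springgate City, 14 Mar – 31 Dec 2019: 293 days → $227000 × 1.7% × 293/365 = $3097.7726
Total = $4060.5014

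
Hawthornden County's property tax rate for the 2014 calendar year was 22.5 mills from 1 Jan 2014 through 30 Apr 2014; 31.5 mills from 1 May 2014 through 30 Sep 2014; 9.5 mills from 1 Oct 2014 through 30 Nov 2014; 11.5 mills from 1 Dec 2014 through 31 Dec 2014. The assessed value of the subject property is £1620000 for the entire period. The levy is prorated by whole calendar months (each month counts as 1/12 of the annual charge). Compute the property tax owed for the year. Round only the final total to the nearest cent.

1 Jan – 30 Apr 2014: 4 months at 22.5 mills → £1620000 × 2.25% × 4/12 = £12150.0000
1 May – 30 Sep 2014: 5 months at 31.5 mills → £1620000 × 3.15% × 5/12 = £21262.5000
1 Oct – 30 Nov 2014: 2 months at 9.5 mills → £1620000 × 0.95% × 2/12 = £2565.0000
1 Dec – 31 Dec 2014: 1 month at 11.5 mills → £1620000 × 1.15% × 1/12 = £1552.5000
Total = £37530.0000

£37530.00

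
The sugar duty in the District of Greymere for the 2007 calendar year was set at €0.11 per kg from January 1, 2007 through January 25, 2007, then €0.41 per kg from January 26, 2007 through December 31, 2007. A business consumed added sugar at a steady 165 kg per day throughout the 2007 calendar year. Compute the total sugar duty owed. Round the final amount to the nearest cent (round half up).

January 1 – January 25, 2007: 25 days × 165 kg/day = 4,125 kg at €0.11/kg → €453.75
January 26 – December 31, 2007: 340 days × 165 kg/day = 56,100 kg at €0.41/kg → €23,001.00

€23,454.75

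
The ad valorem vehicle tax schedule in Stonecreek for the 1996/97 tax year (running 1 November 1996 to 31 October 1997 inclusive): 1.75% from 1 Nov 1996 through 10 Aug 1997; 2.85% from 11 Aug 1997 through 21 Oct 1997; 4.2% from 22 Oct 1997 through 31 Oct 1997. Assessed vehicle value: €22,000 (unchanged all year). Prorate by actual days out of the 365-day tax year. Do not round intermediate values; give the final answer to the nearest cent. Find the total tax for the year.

1 Nov 1996 – 10 Aug 1997: 283 days at 1.75% → €22,000 × 1.75% × 283/365 = €298.5068
11 Aug – 21 Oct 1997: 72 days at 2.85% → €22,000 × 2.85% × 72/365 = €123.6822
22 Oct – 31 Oct 1997: 10 days at 4.2% → €22,000 × 4.2% × 10/365 = €25.3151
Total = €447.5041

€447.50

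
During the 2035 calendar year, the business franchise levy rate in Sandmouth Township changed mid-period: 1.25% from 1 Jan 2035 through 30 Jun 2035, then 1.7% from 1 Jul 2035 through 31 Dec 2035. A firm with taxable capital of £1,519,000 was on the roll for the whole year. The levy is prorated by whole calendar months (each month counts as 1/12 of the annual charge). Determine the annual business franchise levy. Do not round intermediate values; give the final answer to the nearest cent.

£22,405.25

1 Jan – 30 Jun 2035: 6 months at 1.25% → £1,519,000 × 1.25% × 6/12 = £9,493.7500
1 Jul – 31 Dec 2035: 6 months at 1.7% → £1,519,000 × 1.7% × 6/12 = £12,911.5000
Total = £22,405.2500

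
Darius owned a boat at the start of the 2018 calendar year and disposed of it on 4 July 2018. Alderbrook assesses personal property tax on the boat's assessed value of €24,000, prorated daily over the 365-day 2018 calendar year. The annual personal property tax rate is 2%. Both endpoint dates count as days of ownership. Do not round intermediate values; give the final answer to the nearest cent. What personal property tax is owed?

Days held (1 January – 4 July 2018): 185 out of 365
Tax = €24,000 × 2% × 185/365 = €243.2877

€243.29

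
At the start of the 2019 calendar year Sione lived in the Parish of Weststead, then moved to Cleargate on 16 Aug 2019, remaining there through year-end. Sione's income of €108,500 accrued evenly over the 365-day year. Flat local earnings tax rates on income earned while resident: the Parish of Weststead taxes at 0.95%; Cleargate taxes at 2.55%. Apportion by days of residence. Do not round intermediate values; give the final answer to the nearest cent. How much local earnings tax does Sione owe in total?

€1,687.10

The Parish of Weststead, 1 Jan – 15 Aug 2019: 227 days → €108,500 × 0.95% × 227/365 = €641.0418
Cleargate, 16 Aug – 31 Dec 2019: 138 days → €108,500 × 2.55% × 138/365 = €1,046.0589
Total = €1,687.1007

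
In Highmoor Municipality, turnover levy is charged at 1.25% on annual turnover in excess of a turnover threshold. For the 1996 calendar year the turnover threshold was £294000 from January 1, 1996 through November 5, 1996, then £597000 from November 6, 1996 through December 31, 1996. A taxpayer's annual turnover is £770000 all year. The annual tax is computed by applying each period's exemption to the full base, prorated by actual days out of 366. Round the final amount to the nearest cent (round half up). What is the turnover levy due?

January 1 – November 5, 1996: 310 days, exemption £294000 → (£770000 − £294000) × 1.25% × 310/366 = £5039.6175
November 6 – December 31, 1996: 56 days, exemption £597000 → (£770000 − £597000) × 1.25% × 56/366 = £330.8743
Total = £5370.4918

£5370.49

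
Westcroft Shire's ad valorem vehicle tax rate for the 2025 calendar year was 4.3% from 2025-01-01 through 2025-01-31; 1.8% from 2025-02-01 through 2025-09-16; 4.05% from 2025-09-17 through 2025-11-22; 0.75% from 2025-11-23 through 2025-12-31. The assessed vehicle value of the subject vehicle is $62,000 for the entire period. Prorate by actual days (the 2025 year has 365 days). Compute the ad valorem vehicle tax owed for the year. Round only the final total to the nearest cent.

2025-01-01 to 2025-01-31: 31 days at 4.3% → $62,000 × 4.3% × 31/365 = $226.4274
2025-02-01 to 2025-09-16: 228 days at 1.8% → $62,000 × 1.8% × 228/365 = $697.1178
2025-09-17 to 2025-11-22: 67 days at 4.05% → $62,000 × 4.05% × 67/365 = $460.9233
2025-11-23 to 2025-12-31: 39 days at 0.75% → $62,000 × 0.75% × 39/365 = $49.6849
Total = $1,434.1534

$1,434.15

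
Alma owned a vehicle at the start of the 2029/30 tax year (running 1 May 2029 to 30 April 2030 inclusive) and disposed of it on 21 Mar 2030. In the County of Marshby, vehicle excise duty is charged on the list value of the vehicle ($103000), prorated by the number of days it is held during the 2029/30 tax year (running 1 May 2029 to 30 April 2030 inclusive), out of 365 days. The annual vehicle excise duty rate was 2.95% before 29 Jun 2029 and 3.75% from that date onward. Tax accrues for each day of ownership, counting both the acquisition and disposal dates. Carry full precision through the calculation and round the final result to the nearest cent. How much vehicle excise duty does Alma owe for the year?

$3306.02

1 May – 28 Jun 2029: 59 days at 2.95% → $103000 × 2.95% × 59/365 = $491.1548
29 Jun 2029 – 21 Mar 2030: 266 days at 3.75% → $103000 × 3.75% × 266/365 = $2814.8630
Total = $3306.0178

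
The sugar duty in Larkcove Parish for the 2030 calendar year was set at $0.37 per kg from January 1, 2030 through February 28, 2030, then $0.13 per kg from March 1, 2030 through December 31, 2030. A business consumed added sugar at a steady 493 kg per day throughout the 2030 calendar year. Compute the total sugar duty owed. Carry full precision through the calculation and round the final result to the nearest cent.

January 1 – February 28, 2030: 59 days × 493 kg/day = 29,087 kg at $0.37/kg → $10,762.19
March 1 – December 31, 2030: 306 days × 493 kg/day = 150,858 kg at $0.13/kg → $19,611.54

$30,373.73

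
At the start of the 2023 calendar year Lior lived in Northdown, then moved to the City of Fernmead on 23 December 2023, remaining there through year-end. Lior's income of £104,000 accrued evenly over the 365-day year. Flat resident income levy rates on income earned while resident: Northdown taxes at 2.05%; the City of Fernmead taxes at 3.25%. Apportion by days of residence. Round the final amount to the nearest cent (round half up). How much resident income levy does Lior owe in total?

Northdown, 1 January – 22 December 2023: 356 days → £104,000 × 2.05% × 356/365 = £2,079.4301
The City of Fernmead, 23 December – 31 December 2023: 9 days → £104,000 × 3.25% × 9/365 = £83.3425
Total = £2,162.7726

£2,162.77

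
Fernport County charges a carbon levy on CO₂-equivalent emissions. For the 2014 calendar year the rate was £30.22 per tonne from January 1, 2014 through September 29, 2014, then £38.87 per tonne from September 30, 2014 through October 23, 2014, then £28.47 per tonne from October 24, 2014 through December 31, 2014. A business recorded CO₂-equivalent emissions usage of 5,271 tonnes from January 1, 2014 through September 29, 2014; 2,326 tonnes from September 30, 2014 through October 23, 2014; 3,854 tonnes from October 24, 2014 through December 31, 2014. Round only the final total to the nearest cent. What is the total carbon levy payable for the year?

£359,424.62

January 1 – September 29, 2014: 5,271 tonnes at £30.22/tonne → £159,289.62
September 30 – October 23, 2014: 2,326 tonnes at £38.87/tonne → £90,411.62
October 24 – December 31, 2014: 3,854 tonnes at £28.47/tonne → £109,723.38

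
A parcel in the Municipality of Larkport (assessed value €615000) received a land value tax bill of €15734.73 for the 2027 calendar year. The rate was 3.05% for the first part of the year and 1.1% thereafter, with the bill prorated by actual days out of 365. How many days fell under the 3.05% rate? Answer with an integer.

273 days

Let d = days at the first rate; then 365 − d days at the second rate.
€615000 × [3.05%·d + 1.1%·(365−d)] / 365 = €15734.73
Solving gives d = 273, so the new rate took effect on October 1, 2027.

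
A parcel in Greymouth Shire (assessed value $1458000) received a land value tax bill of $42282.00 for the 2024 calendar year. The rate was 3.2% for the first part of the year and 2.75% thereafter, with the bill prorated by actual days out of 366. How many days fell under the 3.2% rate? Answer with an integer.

122 days

Let d = days at the first rate; then 366 − d days at the second rate.
$1458000 × [3.2%·d + 2.75%·(366−d)] / 366 = $42282.00
Solving gives d = 122, so the new rate took effect on 2 May 2024.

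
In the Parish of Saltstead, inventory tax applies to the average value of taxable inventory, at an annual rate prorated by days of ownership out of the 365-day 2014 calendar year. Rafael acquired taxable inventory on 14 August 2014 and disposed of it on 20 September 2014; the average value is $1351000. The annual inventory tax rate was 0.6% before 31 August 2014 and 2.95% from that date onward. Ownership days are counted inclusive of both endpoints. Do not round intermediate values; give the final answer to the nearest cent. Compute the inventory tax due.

14 August – 30 August 2014: 17 days at 0.6% → $1351000 × 0.6% × 17/365 = $377.5397
31 August – 20 September 2014: 21 days at 2.95% → $1351000 × 2.95% × 21/365 = $2292.9986
Total = $2670.5384

$2670.54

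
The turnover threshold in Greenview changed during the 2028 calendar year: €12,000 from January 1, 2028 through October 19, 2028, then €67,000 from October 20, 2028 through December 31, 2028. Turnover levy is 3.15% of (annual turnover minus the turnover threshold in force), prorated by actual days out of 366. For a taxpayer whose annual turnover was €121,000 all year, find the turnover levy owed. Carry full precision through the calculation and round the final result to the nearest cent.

January 1 – October 19, 2028: 293 days, exemption €12,000 → (€121,000 − €12,000) × 3.15% × 293/366 = €2,748.6762
October 20 – December 31, 2028: 73 days, exemption €67,000 → (€121,000 − €67,000) × 3.15% × 73/366 = €339.2705
Total = €3,087.9467

€3,087.95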